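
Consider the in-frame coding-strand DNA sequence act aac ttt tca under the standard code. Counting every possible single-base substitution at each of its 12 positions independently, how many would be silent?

8

Codon 1 (ACT, Thr): 3 synonymous substitutions.
Codon 2 (AAC, Asn): 1 synonymous substitution.
Codon 3 (TTT, Phe): 1 synonymous substitution.
Codon 4 (TCA, Ser): 3 synonymous substitutions.
Total: 3 + 1 + 1 + 3 = 8.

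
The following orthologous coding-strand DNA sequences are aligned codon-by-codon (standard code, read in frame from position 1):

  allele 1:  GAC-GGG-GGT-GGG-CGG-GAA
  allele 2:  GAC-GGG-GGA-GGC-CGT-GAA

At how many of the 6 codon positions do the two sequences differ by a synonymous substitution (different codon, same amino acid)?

3

Codon 1: GAC Asp / GAC Asp — identical.
Codon 2: GGG Gly / GGG Gly — identical.
Codon 3: GGT Gly / GGA Gly — synonymous.
Codon 4: GGG Gly / GGC Gly — synonymous.
Codon 5: CGG Arg / CGT Arg — synonymous.
Codon 6: GAA Glu / GAA Glu — identical.
Synonymous differences: 3.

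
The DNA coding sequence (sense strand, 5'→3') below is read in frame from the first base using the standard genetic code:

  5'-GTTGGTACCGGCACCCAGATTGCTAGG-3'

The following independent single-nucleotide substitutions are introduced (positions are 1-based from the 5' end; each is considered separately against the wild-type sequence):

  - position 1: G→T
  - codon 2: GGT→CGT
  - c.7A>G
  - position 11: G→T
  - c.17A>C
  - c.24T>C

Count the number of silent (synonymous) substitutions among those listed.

1

Codon 1: GTT (Val) → TTT (Phe) — missense.
Codon 2: GGT (Gly) → CGT (Arg) — missense.
Codon 3: ACC (Thr) → GCC (Ala) — missense.
Codon 4: GGC (Gly) → GTC (Val) — missense.
Codon 6: CAG (Gln) → CCG (Pro) — missense.
Codon 8: GCT (Ala) → GCC (Ala) — synonymous.
Synonymous: 1 of 6.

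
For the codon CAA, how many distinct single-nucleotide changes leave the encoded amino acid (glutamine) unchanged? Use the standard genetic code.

Position 1: none → 0 synonymous.
Position 2: none → 0 synonymous.
Position 3: CAG → 1 synonymous.
Total: 0 + 0 + 1 = 1.

1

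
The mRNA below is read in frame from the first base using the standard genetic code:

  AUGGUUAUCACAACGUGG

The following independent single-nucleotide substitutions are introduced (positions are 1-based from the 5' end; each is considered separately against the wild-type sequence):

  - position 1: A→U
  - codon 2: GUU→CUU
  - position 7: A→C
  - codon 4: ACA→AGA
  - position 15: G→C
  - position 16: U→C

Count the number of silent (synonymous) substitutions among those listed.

Codon 1: AUG (Met) → UUG (Leu) — missense.
Codon 2: GUU (Val) → CUU (Leu) — missense.
Codon 3: AUC (Ile) → CUC (Leu) — missense.
Codon 4: ACA (Thr) → AGA (Arg) — missense.
Codon 5: ACG (Thr) → ACC (Thr) — synonymous.
Codon 6: UGG (Trp) → CGG (Arg) — missense.
Synonymous: 1 of 6.

1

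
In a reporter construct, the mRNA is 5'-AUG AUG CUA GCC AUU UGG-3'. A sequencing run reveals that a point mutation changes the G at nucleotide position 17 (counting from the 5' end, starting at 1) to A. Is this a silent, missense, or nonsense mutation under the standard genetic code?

nonsense

Position 17 falls in codon 6: UGG → Trp.
After the substitution the codon is UAG → Stop.
The new codon is a stop codon, so this is a nonsense mutation.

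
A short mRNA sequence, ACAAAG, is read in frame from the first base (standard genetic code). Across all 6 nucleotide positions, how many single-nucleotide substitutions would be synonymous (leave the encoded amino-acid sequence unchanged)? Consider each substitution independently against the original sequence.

Codon 1 (ACA, Thr): 3 synonymous substitutions.
Codon 2 (AAG, Lys): 1 synonymous substitution.
Total: 3 + 1 = 4.

4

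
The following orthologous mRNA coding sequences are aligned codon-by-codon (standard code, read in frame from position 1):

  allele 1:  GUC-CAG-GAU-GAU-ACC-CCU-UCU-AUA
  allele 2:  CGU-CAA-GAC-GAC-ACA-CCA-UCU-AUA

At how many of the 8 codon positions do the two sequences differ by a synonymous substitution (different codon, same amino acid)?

Codon 1: GUC Val / CGU Arg — nonsynonymous.
Codon 2: CAG Gln / CAA Gln — synonymous.
Codon 3: GAU Asp / GAC Asp — synonymous.
Codon 4: GAU Asp / GAC Asp — synonymous.
Codon 5: ACC Thr / ACA Thr — synonymous.
Codon 6: CCU Pro / CCA Pro — synonymous.
Codon 7: UCU Ser / UCU Ser — identical.
Codon 8: AUA Ile / AUA Ile — identical.
Synonymous differences: 5.

5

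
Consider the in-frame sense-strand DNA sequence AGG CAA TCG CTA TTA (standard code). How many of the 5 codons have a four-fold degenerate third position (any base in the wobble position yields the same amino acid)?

2

Codon 1 AGG (Arg): third position 2-fold.
Codon 2 CAA (Gln): third position 2-fold.
Codon 3 TCG (Ser): third position 4-fold.
Codon 4 CTA (Leu): third position 4-fold.
Codon 5 TTA (Leu): third position 2-fold.
Four-fold degenerate third positions: 2.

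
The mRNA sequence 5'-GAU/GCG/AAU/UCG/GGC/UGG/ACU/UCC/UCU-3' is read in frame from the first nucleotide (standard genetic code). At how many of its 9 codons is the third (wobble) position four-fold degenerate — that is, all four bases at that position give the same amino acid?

Codon 1 GAU (Asp): third position 2-fold.
Codon 2 GCG (Ala): third position 4-fold.
Codon 3 AAU (Asn): third position 2-fold.
Codon 4 UCG (Ser): third position 4-fold.
Codon 5 GGC (Gly): third position 4-fold.
Codon 6 UGG (Trp): third position 1-fold.
Codon 7 ACU (Thr): third position 4-fold.
Codon 8 UCC (Ser): third position 4-fold.
Codon 9 UCU (Ser): third position 4-fold.
Four-fold degenerate third positions: 6.

6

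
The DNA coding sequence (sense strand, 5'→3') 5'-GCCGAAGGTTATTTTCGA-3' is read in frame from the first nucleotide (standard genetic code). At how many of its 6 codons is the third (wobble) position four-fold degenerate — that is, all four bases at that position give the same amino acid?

Codon 1 GCC (Ala): third position 4-fold.
Codon 2 GAA (Glu): third position 2-fold.
Codon 3 GGT (Gly): third position 4-fold.
Codon 4 TAT (Tyr): third position 2-fold.
Codon 5 TTT (Phe): third position 2-fold.
Codon 6 CGA (Arg): third position 4-fold.
Four-fold degenerate third positions: 3.

3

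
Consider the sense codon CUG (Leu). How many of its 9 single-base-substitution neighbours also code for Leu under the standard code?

Position 1: UUG → 1 synonymous.
Position 2: none → 0 synonymous.
Position 3: CUU, CUC, CUA → 3 synonymous.
Total: 1 + 0 + 3 = 4.

4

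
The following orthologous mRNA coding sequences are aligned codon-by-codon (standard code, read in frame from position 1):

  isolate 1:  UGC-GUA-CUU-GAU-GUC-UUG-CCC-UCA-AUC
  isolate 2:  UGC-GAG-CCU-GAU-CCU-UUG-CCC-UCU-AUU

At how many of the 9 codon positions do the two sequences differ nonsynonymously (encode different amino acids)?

3

Codon 1: UGC Cys / UGC Cys — identical.
Codon 2: GUA Val / GAG Glu — nonsynonymous.
Codon 3: CUU Leu / CCU Pro — nonsynonymous.
Codon 4: GAU Asp / GAU Asp — identical.
Codon 5: GUC Val / CCU Pro — nonsynonymous.
Codon 6: UUG Leu / UUG Leu — identical.
Codon 7: CCC Pro / CCC Pro — identical.
Codon 8: UCA Ser / UCU Ser — synonymous.
Codon 9: AUC Ile / AUU Ile — synonymous.
Nonsynonymous differences: 3.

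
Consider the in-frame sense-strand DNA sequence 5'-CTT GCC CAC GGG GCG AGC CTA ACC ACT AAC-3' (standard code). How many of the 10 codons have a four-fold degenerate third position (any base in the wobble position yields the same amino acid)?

7

Codon 1 CTT (Leu): third position 4-fold.
Codon 2 GCC (Ala): third position 4-fold.
Codon 3 CAC (His): third position 2-fold.
Codon 4 GGG (Gly): third position 4-fold.
Codon 5 GCG (Ala): third position 4-fold.
Codon 6 AGC (Ser): third position 2-fold.
Codon 7 CTA (Leu): third position 4-fold.
Codon 8 ACC (Thr): third position 4-fold.
Codon 9 ACT (Thr): third position 4-fold.
Codon 10 AAC (Asn): third position 2-fold.
Four-fold degenerate third positions: 7.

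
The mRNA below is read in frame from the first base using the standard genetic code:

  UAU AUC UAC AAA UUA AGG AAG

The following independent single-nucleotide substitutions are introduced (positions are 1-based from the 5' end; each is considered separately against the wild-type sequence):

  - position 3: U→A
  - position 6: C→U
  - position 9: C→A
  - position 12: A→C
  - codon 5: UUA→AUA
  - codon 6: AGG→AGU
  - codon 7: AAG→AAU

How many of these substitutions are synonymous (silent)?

Codon 1: UAU (Tyr) → UAA (Stop) — nonsense.
Codon 2: AUC (Ile) → AUU (Ile) — synonymous.
Codon 3: UAC (Tyr) → UAA (Stop) — nonsense.
Codon 4: AAA (Lys) → AAC (Asn) — missense.
Codon 5: UUA (Leu) → AUA (Ile) — missense.
Codon 6: AGG (Arg) → AGU (Ser) — missense.
Codon 7: AAG (Lys) → AAU (Asn) — missense.
Synonymous: 1 of 7.

1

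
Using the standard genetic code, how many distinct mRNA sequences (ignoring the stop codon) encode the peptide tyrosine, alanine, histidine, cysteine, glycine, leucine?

768

Tyr: 2 codons.
Ala: 4 codons.
His: 2 codons.
Cys: 2 codons.
Gly: 4 codons.
Leu: 6 codons.
2 × 4 × 2 × 2 × 4 × 6 = 768.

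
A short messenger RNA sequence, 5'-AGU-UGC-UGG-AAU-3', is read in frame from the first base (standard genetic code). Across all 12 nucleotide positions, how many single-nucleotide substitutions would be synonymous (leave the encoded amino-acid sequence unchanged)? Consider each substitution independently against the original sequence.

Codon 1 (AGU, Ser): 1 synonymous substitution.
Codon 2 (UGC, Cys): 1 synonymous substitution.
Codon 3 (UGG, Trp): 0 synonymous substitutions.
Codon 4 (AAU, Asn): 1 synonymous substitution.
Total: 1 + 1 + 0 + 1 = 3.

3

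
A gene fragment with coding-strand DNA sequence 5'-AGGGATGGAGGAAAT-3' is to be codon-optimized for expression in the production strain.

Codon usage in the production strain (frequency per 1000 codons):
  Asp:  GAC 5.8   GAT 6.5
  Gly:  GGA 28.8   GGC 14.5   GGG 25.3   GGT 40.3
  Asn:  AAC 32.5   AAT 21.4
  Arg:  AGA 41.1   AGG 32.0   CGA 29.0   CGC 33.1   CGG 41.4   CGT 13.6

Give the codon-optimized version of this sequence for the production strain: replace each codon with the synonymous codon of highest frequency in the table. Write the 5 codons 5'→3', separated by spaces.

Codon 1 (Arg): best is CGG at 41.4.
Codon 2 (Asp): best is GAT at 6.5.
Codon 3 (Gly): best is GGT at 40.3.
Codon 4 (Gly): best is GGT at 40.3.
Codon 5 (Asn): best is AAC at 32.5.

CGG GAT GGT GGT AAC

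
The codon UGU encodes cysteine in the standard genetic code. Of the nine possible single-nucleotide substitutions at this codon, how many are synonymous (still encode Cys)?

Position 1: none → 0 synonymous.
Position 2: none → 0 synonymous.
Position 3: UGC → 1 synonymous.
Total: 0 + 0 + 1 = 1.

1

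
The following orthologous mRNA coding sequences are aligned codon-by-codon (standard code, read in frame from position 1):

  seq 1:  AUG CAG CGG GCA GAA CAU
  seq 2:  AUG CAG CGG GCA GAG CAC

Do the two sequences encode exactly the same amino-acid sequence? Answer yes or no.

Codon 1: AUG Met / AUG Met — identical.
Codon 2: CAG Gln / CAG Gln — identical.
Codon 3: CGG Arg / CGG Arg — identical.
Codon 4: GCA Ala / GCA Ala — identical.
Codon 5: GAA Glu / GAG Glu — synonymous.
Codon 6: CAU His / CAC His — synonymous.
Nonsynonymous differences: 0 → same protein.

yes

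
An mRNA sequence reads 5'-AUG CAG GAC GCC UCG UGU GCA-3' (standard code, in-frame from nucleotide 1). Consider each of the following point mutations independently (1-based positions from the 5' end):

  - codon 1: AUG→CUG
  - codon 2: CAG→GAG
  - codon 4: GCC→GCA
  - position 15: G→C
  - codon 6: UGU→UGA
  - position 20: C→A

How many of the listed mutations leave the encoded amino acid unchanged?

2

Codon 1: AUG (Met) → CUG (Leu) — missense.
Codon 2: CAG (Gln) → GAG (Glu) — missense.
Codon 4: GCC (Ala) → GCA (Ala) — synonymous.
Codon 5: UCG (Ser) → UCC (Ser) — synonymous.
Codon 6: UGU (Cys) → UGA (Stop) — nonsense.
Codon 7: GCA (Ala) → GAA (Glu) — missense.
Synonymous: 2 of 6.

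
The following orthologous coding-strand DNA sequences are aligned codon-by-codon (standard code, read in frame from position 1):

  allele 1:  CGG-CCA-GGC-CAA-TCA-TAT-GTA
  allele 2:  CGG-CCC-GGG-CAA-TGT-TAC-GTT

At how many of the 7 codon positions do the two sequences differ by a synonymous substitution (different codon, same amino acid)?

Codon 1: CGG Arg / CGG Arg — identical.
Codon 2: CCA Pro / CCC Pro — synonymous.
Codon 3: GGC Gly / GGG Gly — synonymous.
Codon 4: CAA Gln / CAA Gln — identical.
Codon 5: TCA Ser / TGT Cys — nonsynonymous.
Codon 6: TAT Tyr / TAC Tyr — synonymous.
Codon 7: GTA Val / GTT Val — synonymous.
Synonymous differences: 4.

4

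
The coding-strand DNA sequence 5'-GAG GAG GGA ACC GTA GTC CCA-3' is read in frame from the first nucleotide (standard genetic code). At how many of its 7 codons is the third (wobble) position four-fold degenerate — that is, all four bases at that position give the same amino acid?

Codon 1 GAG (Glu): third position 2-fold.
Codon 2 GAG (Glu): third position 2-fold.
Codon 3 GGA (Gly): third position 4-fold.
Codon 4 ACC (Thr): third position 4-fold.
Codon 5 GTA (Val): third position 4-fold.
Codon 6 GTC (Val): third position 4-fold.
Codon 7 CCA (Pro): third position 4-fold.
Four-fold degenerate third positions: 5.

5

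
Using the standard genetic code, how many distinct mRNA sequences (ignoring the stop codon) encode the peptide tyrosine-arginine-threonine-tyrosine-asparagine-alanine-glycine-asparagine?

6144

Tyr: 2 codons.
Arg: 6 codons.
Thr: 4 codons.
Tyr: 2 codons.
Asn: 2 codons.
Ala: 4 codons.
Gly: 4 codons.
Asn: 2 codons.
2 × 6 × 4 × 2 × 2 × 4 × 4 × 2 = 6144.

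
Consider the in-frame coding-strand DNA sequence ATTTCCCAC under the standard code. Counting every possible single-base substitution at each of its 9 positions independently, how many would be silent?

6

Codon 1 (ATT, Ile): 2 synonymous substitutions.
Codon 2 (TCC, Ser): 3 synonymous substitutions.
Codon 3 (CAC, His): 1 synonymous substitution.
Total: 2 + 3 + 1 = 6.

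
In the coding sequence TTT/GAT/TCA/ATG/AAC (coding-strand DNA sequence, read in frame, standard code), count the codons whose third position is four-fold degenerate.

Codon 1 TTT (Phe): third position 2-fold.
Codon 2 GAT (Asp): third position 2-fold.
Codon 3 TCA (Ser): third position 4-fold.
Codon 4 ATG (Met): third position 1-fold.
Codon 5 AAC (Asn): third position 2-fold.
Four-fold degenerate third positions: 1.

1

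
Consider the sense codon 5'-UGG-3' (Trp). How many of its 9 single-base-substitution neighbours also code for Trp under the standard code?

Position 1: none → 0 synonymous.
Position 2: none → 0 synonymous.
Position 3: none → 0 synonymous.
Total: 0 + 0 + 0 = 0.

0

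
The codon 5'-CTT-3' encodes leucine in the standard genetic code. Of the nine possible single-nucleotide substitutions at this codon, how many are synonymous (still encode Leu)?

Position 1: none → 0 synonymous.
Position 2: none → 0 synonymous.
Position 3: CTC, CTA, CTG → 3 synonymous.
Total: 0 + 0 + 3 = 3.

3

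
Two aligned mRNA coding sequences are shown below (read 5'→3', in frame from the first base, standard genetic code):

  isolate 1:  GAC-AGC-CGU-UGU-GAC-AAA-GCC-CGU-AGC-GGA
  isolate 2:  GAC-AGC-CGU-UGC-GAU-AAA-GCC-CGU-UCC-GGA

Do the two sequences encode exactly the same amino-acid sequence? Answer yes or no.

Codon 1: GAC Asp / GAC Asp — identical.
Codon 2: AGC Ser / AGC Ser — identical.
Codon 3: CGU Arg / CGU Arg — identical.
Codon 4: UGU Cys / UGC Cys — synonymous.
Codon 5: GAC Asp / GAU Asp — synonymous.
Codon 6: AAA Lys / AAA Lys — identical.
Codon 7: GCC Ala / GCC Ala — identical.
Codon 8: CGU Arg / CGU Arg — identical.
Codon 9: AGC Ser / UCC Ser — synonymous.
Codon 10: GGA Gly / GGA Gly — identical.
Nonsynonymous differences: 0 → same protein.

yes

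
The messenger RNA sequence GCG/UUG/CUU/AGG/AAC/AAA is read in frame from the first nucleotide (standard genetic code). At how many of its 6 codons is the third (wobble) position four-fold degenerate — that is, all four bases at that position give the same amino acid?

2

Codon 1 GCG (Ala): third position 4-fold.
Codon 2 UUG (Leu): third position 2-fold.
Codon 3 CUU (Leu): third position 4-fold.
Codon 4 AGG (Arg): third position 2-fold.
Codon 5 AAC (Asn): third position 2-fold.
Codon 6 AAA (Lys): third position 2-fold.
Four-fold degenerate third positions: 2.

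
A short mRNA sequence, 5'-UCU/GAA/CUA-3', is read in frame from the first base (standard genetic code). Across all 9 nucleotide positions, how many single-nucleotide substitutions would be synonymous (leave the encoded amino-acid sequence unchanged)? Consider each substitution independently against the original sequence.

8

Codon 1 (UCU, Ser): 3 synonymous substitutions.
Codon 2 (GAA, Glu): 1 synonymous substitution.
Codon 3 (CUA, Leu): 4 synonymous substitutions.
Total: 3 + 1 + 4 = 8.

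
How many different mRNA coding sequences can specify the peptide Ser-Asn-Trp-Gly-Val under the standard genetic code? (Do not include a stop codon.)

Ser: 6 codons.
Asn: 2 codons.
Trp: 1 codon.
Gly: 4 codons.
Val: 4 codons.
6 × 2 × 1 × 4 × 4 = 192.

192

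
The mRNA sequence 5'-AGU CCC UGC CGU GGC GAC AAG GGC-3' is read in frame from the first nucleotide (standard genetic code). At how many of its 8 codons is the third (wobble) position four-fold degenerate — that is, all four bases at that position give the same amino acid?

4

Codon 1 AGU (Ser): third position 2-fold.
Codon 2 CCC (Pro): third position 4-fold.
Codon 3 UGC (Cys): third position 2-fold.
Codon 4 CGU (Arg): third position 4-fold.
Codon 5 GGC (Gly): third position 4-fold.
Codon 6 GAC (Asp): third position 2-fold.
Codon 7 AAG (Lys): third position 2-fold.
Codon 8 GGC (Gly): third position 4-fold.
Four-fold degenerate third positions: 4.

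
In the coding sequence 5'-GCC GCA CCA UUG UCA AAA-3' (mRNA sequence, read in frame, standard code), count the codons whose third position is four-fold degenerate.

4

Codon 1 GCC (Ala): third position 4-fold.
Codon 2 GCA (Ala): third position 4-fold.
Codon 3 CCA (Pro): third position 4-fold.
Codon 4 UUG (Leu): third position 2-fold.
Codon 5 UCA (Ser): third position 4-fold.
Codon 6 AAA (Lys): third position 2-fold.
Four-fold degenerate third positions: 4.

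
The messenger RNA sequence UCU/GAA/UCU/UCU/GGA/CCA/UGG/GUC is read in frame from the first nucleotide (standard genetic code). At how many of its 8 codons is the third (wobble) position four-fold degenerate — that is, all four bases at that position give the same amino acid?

Codon 1 UCU (Ser): third position 4-fold.
Codon 2 GAA (Glu): third position 2-fold.
Codon 3 UCU (Ser): third position 4-fold.
Codon 4 UCU (Ser): third position 4-fold.
Codon 5 GGA (Gly): third position 4-fold.
Codon 6 CCA (Pro): third position 4-fold.
Codon 7 UGG (Trp): third position 1-fold.
Codon 8 GUC (Val): third position 4-fold.
Four-fold degenerate third positions: 6.

6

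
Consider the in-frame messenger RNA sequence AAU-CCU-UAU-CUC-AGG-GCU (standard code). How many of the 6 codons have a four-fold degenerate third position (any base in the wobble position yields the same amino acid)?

Codon 1 AAU (Asn): third position 2-fold.
Codon 2 CCU (Pro): third position 4-fold.
Codon 3 UAU (Tyr): third position 2-fold.
Codon 4 CUC (Leu): third position 4-fold.
Codon 5 AGG (Arg): third position 2-fold.
Codon 6 GCU (Ala): third position 4-fold.
Four-fold degenerate third positions: 3.

3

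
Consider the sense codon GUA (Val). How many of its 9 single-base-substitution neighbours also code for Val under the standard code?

Position 1: none → 0 synonymous.
Position 2: none → 0 synonymous.
Position 3: GUU, GUC, GUG → 3 synonymous.
Total: 0 + 0 + 3 = 3.

3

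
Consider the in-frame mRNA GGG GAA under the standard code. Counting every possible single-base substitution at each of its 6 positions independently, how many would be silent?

4

Codon 1 (GGG, Gly): 3 synonymous substitutions.
Codon 2 (GAA, Glu): 1 synonymous substitution.
Total: 3 + 1 = 4.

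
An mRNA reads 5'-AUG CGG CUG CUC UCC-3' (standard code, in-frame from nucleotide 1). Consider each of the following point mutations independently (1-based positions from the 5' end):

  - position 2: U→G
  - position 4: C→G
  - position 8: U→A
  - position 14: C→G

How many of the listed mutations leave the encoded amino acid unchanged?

Codon 1: AUG (Met) → AGG (Arg) — missense.
Codon 2: CGG (Arg) → GGG (Gly) — missense.
Codon 3: CUG (Leu) → CAG (Gln) — missense.
Codon 5: UCC (Ser) → UGC (Cys) — missense.
Synonymous: 0 of 4.

0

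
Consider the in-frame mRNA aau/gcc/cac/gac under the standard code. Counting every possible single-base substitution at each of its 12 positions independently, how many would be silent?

6

Codon 1 (AAU, Asn): 1 synonymous substitution.
Codon 2 (GCC, Ala): 3 synonymous substitutions.
Codon 3 (CAC, His): 1 synonymous substitution.
Codon 4 (GAC, Asp): 1 synonymous substitution.
Total: 1 + 3 + 1 + 1 = 6.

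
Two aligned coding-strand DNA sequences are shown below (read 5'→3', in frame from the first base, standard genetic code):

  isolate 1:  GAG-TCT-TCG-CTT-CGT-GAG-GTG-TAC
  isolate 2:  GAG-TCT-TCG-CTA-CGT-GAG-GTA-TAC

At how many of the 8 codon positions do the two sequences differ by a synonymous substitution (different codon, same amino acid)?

2

Codon 1: GAG Glu / GAG Glu — identical.
Codon 2: TCT Ser / TCT Ser — identical.
Codon 3: TCG Ser / TCG Ser — identical.
Codon 4: CTT Leu / CTA Leu — synonymous.
Codon 5: CGT Arg / CGT Arg — identical.
Codon 6: GAG Glu / GAG Glu — identical.
Codon 7: GTG Val / GTA Val — synonymous.
Codon 8: TAC Tyr / TAC Tyr — identical.
Synonymous differences: 2.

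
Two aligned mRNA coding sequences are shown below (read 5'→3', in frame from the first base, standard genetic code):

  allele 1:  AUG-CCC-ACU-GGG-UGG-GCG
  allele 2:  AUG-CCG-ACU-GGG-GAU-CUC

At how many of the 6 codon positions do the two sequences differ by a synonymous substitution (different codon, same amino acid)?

1

Codon 1: AUG Met / AUG Met — identical.
Codon 2: CCC Pro / CCG Pro — synonymous.
Codon 3: ACU Thr / ACU Thr — identical.
Codon 4: GGG Gly / GGG Gly — identical.
Codon 5: UGG Trp / GAU Asp — nonsynonymous.
Codon 6: GCG Ala / CUC Leu — nonsynonymous.
Synonymous differences: 1.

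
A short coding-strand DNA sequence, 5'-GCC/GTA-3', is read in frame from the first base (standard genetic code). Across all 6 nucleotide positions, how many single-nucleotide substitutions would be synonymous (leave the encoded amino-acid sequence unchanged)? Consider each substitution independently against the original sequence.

6

Codon 1 (GCC, Ala): 3 synonymous substitutions.
Codon 2 (GTA, Val): 3 synonymous substitutions.
Total: 3 + 3 = 6.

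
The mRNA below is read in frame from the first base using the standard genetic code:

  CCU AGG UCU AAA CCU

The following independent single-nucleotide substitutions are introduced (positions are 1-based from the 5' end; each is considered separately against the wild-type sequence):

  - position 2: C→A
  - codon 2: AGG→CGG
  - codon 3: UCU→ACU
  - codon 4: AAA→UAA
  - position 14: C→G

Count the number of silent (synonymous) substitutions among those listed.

1

Codon 1: CCU (Pro) → CAU (His) — missense.
Codon 2: AGG (Arg) → CGG (Arg) — synonymous.
Codon 3: UCU (Ser) → ACU (Thr) — missense.
Codon 4: AAA (Lys) → UAA (Stop) — nonsense.
Codon 5: CCU (Pro) → CGU (Arg) — missense.
Synonymous: 1 of 5.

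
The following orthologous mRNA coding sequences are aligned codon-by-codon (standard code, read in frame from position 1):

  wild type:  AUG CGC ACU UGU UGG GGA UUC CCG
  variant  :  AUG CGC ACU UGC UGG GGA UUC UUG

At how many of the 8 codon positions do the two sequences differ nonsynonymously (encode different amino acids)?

Codon 1: AUG Met / AUG Met — identical.
Codon 2: CGC Arg / CGC Arg — identical.
Codon 3: ACU Thr / ACU Thr — identical.
Codon 4: UGU Cys / UGC Cys — synonymous.
Codon 5: UGG Trp / UGG Trp — identical.
Codon 6: GGA Gly / GGA Gly — identical.
Codon 7: UUC Phe / UUC Phe — identical.
Codon 8: CCG Pro / UUG Leu — nonsynonymous.
Nonsynonymous differences: 1.

1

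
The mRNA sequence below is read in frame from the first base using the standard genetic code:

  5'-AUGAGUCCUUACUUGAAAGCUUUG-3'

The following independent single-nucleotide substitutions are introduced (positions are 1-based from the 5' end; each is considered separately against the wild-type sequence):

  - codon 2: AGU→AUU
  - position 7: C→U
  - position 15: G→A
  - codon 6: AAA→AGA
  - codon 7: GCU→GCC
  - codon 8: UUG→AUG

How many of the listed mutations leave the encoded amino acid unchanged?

2

Codon 2: AGU (Ser) → AUU (Ile) — missense.
Codon 3: CCU (Pro) → UCU (Ser) — missense.
Codon 5: UUG (Leu) → UUA (Leu) — synonymous.
Codon 6: AAA (Lys) → AGA (Arg) — missense.
Codon 7: GCU (Ala) → GCC (Ala) — synonymous.
Codon 8: UUG (Leu) → AUG (Met) — missense.
Synonymous: 2 of 6.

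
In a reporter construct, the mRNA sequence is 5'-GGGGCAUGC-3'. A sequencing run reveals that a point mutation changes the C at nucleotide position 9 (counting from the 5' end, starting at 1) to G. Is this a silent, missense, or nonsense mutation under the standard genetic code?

Position 9 falls in codon 3: UGC → Cys.
After the substitution the codon is UGG → Trp.
Cys ≠ Trp, so this is a missense mutation.

missense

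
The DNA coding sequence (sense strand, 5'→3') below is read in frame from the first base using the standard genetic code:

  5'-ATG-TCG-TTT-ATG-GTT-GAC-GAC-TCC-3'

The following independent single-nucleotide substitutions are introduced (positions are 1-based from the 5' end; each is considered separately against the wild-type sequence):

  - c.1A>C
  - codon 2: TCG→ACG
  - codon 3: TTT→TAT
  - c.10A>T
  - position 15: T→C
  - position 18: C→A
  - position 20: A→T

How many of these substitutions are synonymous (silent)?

Codon 1: ATG (Met) → CTG (Leu) — missense.
Codon 2: TCG (Ser) → ACG (Thr) — missense.
Codon 3: TTT (Phe) → TAT (Tyr) — missense.
Codon 4: ATG (Met) → TTG (Leu) — missense.
Codon 5: GTT (Val) → GTC (Val) — synonymous.
Codon 6: GAC (Asp) → GAA (Glu) — missense.
Codon 7: GAC (Asp) → GTC (Val) — missense.
Synonymous: 1 of 7.

1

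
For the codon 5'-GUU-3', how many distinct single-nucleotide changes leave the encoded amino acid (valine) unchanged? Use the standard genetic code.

Position 1: none → 0 synonymous.
Position 2: none → 0 synonymous.
Position 3: GUC, GUA, GUG → 3 synonymous.
Total: 0 + 0 + 3 = 3.

3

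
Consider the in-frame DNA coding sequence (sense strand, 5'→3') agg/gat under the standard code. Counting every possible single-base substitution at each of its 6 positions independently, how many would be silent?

3

Codon 1 (AGG, Arg): 2 synonymous substitutions.
Codon 2 (GAT, Asp): 1 synonymous substitution.
Total: 2 + 1 = 3.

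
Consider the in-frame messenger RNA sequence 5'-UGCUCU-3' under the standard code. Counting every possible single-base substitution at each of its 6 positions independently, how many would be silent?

Codon 1 (UGC, Cys): 1 synonymous substitution.
Codon 2 (UCU, Ser): 3 synonymous substitutions.
Total: 1 + 3 = 4.

4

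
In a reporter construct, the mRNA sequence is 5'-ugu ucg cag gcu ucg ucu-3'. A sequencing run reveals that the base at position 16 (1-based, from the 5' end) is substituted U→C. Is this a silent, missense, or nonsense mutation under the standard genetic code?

missense

Position 16 falls in codon 6: UCU → Ser.
After the substitution the codon is CCU → Pro.
Ser ≠ Pro, so this is a missense mutation.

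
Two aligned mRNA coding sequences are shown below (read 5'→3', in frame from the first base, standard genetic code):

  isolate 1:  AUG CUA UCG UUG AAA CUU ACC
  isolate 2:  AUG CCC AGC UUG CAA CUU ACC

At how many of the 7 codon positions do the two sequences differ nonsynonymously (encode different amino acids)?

2

Codon 1: AUG Met / AUG Met — identical.
Codon 2: CUA Leu / CCC Pro — nonsynonymous.
Codon 3: UCG Ser / AGC Ser — synonymous.
Codon 4: UUG Leu / UUG Leu — identical.
Codon 5: AAA Lys / CAA Gln — nonsynonymous.
Codon 6: CUU Leu / CUU Leu — identical.
Codon 7: ACC Thr / ACC Thr — identical.
Nonsynonymous differences: 2.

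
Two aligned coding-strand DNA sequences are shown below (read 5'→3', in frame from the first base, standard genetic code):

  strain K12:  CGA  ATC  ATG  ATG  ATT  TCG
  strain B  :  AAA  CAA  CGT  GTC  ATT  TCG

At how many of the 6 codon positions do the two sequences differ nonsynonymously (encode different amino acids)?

Codon 1: CGA Arg / AAA Lys — nonsynonymous.
Codon 2: ATC Ile / CAA Gln — nonsynonymous.
Codon 3: ATG Met / CGT Arg — nonsynonymous.
Codon 4: ATG Met / GTC Val — nonsynonymous.
Codon 5: ATT Ile / ATT Ile — identical.
Codon 6: TCG Ser / TCG Ser — identical.
Nonsynonymous differences: 4.

4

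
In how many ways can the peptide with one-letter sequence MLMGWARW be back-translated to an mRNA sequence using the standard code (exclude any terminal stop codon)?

576

Met: 1 codon.
Leu: 6 codons.
Met: 1 codon.
Gly: 4 codons.
Trp: 1 codon.
Ala: 4 codons.
Arg: 6 codons.
Trp: 1 codon.
1 × 6 × 1 × 4 × 1 × 4 × 6 × 1 = 576.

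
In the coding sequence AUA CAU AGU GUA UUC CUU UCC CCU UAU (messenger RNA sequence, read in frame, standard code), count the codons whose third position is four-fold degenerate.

4

Codon 1 AUA (Ile): third position 3-fold.
Codon 2 CAU (His): third position 2-fold.
Codon 3 AGU (Ser): third position 2-fold.
Codon 4 GUA (Val): third position 4-fold.
Codon 5 UUC (Phe): third position 2-fold.
Codon 6 CUU (Leu): third position 4-fold.
Codon 7 UCC (Ser): third position 4-fold.
Codon 8 CCU (Pro): third position 4-fold.
Codon 9 UAU (Tyr): third position 2-fold.
Four-fold degenerate third positions: 4.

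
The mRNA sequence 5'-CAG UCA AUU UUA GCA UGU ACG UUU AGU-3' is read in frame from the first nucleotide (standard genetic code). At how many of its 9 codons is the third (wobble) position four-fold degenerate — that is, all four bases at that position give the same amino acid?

3

Codon 1 CAG (Gln): third position 2-fold.
Codon 2 UCA (Ser): third position 4-fold.
Codon 3 AUU (Ile): third position 3-fold.
Codon 4 UUA (Leu): third position 2-fold.
Codon 5 GCA (Ala): third position 4-fold.
Codon 6 UGU (Cys): third position 2-fold.
Codon 7 ACG (Thr): third position 4-fold.
Codon 8 UUU (Phe): third position 2-fold.
Codon 9 AGU (Ser): third position 2-fold.
Four-fold degenerate third positions: 3.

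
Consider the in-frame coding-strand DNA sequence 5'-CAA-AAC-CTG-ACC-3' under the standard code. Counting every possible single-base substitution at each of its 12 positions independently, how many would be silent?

Codon 1 (CAA, Gln): 1 synonymous substitution.
Codon 2 (AAC, Asn): 1 synonymous substitution.
Codon 3 (CTG, Leu): 4 synonymous substitutions.
Codon 4 (ACC, Thr): 3 synonymous substitutions.
Total: 1 + 1 + 4 + 3 = 9.

9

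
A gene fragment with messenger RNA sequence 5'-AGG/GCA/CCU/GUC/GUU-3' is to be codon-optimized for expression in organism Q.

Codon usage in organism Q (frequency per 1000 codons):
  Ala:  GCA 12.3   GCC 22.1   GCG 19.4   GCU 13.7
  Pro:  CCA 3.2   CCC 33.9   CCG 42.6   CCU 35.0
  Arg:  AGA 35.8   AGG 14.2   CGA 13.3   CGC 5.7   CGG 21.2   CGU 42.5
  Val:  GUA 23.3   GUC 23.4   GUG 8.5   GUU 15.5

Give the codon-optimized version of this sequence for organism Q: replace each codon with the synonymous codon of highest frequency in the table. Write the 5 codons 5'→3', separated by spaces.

Codon 1 (Arg): best is CGU at 42.5.
Codon 2 (Ala): best is GCC at 22.1.
Codon 3 (Pro): best is CCG at 42.6.
Codon 4 (Val): best is GUC at 23.4.
Codon 5 (Val): best is GUC at 23.4.

CGU GCC CCG GUC GUC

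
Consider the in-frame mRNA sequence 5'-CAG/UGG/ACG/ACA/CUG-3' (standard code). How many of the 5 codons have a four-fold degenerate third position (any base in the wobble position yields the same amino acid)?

3

Codon 1 CAG (Gln): third position 2-fold.
Codon 2 UGG (Trp): third position 1-fold.
Codon 3 ACG (Thr): third position 4-fold.
Codon 4 ACA (Thr): third position 4-fold.
Codon 5 CUG (Leu): third position 4-fold.
Four-fold degenerate third positions: 3.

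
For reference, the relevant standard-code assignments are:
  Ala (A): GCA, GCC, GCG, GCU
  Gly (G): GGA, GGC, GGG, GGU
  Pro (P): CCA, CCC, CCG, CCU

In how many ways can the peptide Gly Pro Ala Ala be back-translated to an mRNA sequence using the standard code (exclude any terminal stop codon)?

256

Gly: 4 codons.
Pro: 4 codons.
Ala: 4 codons.
Ala: 4 codons.
4 × 4 × 4 × 4 = 256.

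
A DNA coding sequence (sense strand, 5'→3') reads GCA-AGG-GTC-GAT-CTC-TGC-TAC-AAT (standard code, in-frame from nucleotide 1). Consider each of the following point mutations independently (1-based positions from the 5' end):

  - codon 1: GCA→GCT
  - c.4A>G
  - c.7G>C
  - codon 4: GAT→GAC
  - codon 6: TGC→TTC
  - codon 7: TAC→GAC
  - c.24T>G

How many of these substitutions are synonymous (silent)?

2

Codon 1: GCA (Ala) → GCT (Ala) — synonymous.
Codon 2: AGG (Arg) → GGG (Gly) — missense.
Codon 3: GTC (Val) → CTC (Leu) — missense.
Codon 4: GAT (Asp) → GAC (Asp) — synonymous.
Codon 6: TGC (Cys) → TTC (Phe) — missense.
Codon 7: TAC (Tyr) → GAC (Asp) — missense.
Codon 8: AAT (Asn) → AAG (Lys) — missense.
Synonymous: 2 of 7.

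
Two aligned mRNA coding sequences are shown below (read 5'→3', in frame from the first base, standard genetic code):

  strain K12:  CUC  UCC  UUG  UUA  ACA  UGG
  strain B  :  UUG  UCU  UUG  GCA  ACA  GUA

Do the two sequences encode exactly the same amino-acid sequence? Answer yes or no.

Codon 1: CUC Leu / UUG Leu — synonymous.
Codon 2: UCC Ser / UCU Ser — synonymous.
Codon 3: UUG Leu / UUG Leu — identical.
Codon 4: UUA Leu / GCA Ala — nonsynonymous.
Codon 5: ACA Thr / ACA Thr — identical.
Codon 6: UGG Trp / GUA Val — nonsynonymous.
Nonsynonymous differences: 2 → different protein.

no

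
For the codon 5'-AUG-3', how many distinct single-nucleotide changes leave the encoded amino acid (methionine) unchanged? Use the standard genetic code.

Position 1: none → 0 synonymous.
Position 2: none → 0 synonymous.
Position 3: none → 0 synonymous.
Total: 0 + 0 + 0 = 0.

0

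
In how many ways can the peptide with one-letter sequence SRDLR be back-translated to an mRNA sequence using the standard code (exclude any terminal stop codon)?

Ser: 6 codons.
Arg: 6 codons.
Asp: 2 codons.
Leu: 6 codons.
Arg: 6 codons.
6 × 6 × 2 × 6 × 6 = 2592.

2592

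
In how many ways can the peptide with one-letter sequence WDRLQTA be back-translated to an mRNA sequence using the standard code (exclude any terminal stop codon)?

Trp: 1 codon.
Asp: 2 codons.
Arg: 6 codons.
Leu: 6 codons.
Gln: 2 codons.
Thr: 4 codons.
Ala: 4 codons.
1 × 2 × 6 × 6 × 2 × 4 × 4 = 2304.

2304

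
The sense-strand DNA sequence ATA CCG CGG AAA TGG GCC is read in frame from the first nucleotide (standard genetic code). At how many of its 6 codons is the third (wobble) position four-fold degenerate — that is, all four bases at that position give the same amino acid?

Codon 1 ATA (Ile): third position 3-fold.
Codon 2 CCG (Pro): third position 4-fold.
Codon 3 CGG (Arg): third position 4-fold.
Codon 4 AAA (Lys): third position 2-fold.
Codon 5 TGG (Trp): third position 1-fold.
Codon 6 GCC (Ala): third position 4-fold.
Four-fold degenerate third positions: 3.

3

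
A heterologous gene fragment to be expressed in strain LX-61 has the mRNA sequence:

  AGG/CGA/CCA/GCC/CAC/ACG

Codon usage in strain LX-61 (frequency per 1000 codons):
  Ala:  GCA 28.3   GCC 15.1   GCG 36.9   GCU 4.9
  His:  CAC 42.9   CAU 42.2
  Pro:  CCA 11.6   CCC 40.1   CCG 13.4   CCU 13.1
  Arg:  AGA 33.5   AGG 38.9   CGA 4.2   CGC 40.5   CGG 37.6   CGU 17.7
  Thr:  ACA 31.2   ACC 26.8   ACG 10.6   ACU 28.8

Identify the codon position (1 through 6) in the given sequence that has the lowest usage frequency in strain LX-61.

Codon 1 AGG (Arg): 38.9 per 1000.
Codon 2 CGA (Arg): 4.2 per 1000.
Codon 3 CCA (Pro): 11.6 per 1000.
Codon 4 GCC (Ala): 15.1 per 1000.
Codon 5 CAC (His): 42.9 per 1000.
Codon 6 ACG (Thr): 10.6 per 1000.
Lowest frequency is 4.2 at codon 2.

2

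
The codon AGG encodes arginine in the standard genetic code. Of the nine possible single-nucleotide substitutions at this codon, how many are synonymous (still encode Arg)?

2

Position 1: CGG → 1 synonymous.
Position 2: none → 0 synonymous.
Position 3: AGA → 1 synonymous.
Total: 1 + 0 + 1 = 2.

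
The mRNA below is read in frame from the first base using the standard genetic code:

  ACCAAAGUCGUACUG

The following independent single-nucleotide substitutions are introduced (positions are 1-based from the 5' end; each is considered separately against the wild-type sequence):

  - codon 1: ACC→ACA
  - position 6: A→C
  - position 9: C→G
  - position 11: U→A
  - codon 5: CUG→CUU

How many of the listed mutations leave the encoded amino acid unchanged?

3

Codon 1: ACC (Thr) → ACA (Thr) — synonymous.
Codon 2: AAA (Lys) → AAC (Asn) — missense.
Codon 3: GUC (Val) → GUG (Val) — synonymous.
Codon 4: GUA (Val) → GAA (Glu) — missense.
Codon 5: CUG (Leu) → CUU (Leu) — synonymous.
Synonymous: 3 of 5.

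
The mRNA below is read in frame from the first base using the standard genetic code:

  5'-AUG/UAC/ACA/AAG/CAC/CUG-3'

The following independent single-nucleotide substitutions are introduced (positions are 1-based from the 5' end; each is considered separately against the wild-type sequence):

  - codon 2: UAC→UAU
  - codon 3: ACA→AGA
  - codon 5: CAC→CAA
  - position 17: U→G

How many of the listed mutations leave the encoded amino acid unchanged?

Codon 2: UAC (Tyr) → UAU (Tyr) — synonymous.
Codon 3: ACA (Thr) → AGA (Arg) — missense.
Codon 5: CAC (His) → CAA (Gln) — missense.
Codon 6: CUG (Leu) → CGG (Arg) — missense.
Synonymous: 1 of 4.

1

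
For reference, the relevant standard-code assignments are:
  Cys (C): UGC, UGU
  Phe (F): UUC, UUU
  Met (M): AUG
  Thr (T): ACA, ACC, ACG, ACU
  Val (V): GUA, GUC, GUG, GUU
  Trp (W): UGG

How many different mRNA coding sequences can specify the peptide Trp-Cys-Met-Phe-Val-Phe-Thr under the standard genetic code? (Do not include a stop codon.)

Trp: 1 codon.
Cys: 2 codons.
Met: 1 codon.
Phe: 2 codons.
Val: 4 codons.
Phe: 2 codons.
Thr: 4 codons.
1 × 2 × 1 × 2 × 4 × 2 × 4 = 128.

128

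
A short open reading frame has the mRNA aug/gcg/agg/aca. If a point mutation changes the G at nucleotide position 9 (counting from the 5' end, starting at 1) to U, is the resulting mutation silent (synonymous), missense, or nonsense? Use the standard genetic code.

Position 9 falls in codon 3: AGG → Arg.
After the substitution the codon is AGU → Ser.
Arg ≠ Ser, so this is a missense mutation.

missense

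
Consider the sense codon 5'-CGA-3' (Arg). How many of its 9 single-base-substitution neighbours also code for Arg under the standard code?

4

Position 1: AGA → 1 synonymous.
Position 2: none → 0 synonymous.
Position 3: CGT, CGC, CGG → 3 synonymous.
Total: 1 + 0 + 3 = 4.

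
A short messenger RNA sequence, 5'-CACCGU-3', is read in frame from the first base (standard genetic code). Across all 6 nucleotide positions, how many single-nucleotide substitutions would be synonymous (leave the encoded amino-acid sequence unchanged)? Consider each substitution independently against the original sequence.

4

Codon 1 (CAC, His): 1 synonymous substitution.
Codon 2 (CGU, Arg): 3 synonymous substitutions.
Total: 1 + 3 = 4.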